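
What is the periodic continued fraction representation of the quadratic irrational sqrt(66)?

[8; (8, 16)]

Write x_i = (sqrt(66) + m_i)/d_i with (m_0, d_0) = (0, 1). a_0 = floor(sqrt(66)) = 8, since 8^2 = 64 <= 66 < 81 = 9^2.
Iterate m_{i+1} = d_i*a_i - m_i, d_{i+1} = (66 - m_{i+1}^2)/d_i, a_{i+1} = floor((a_0 + m_{i+1})/d_{i+1}):
  m_1 = 1*8 - 0 = 8, d_1 = (66 - 8^2)/1 = 2/1 = 2, a_1 = floor((8 + 8)/2) = 8.
  m_2 = 2*8 - 8 = 8, d_2 = (66 - 8^2)/2 = 2/2 = 1, a_2 = floor((8 + 8)/1) = 16.
  m_3 = 1*16 - 8 = 8, d_3 = (66 - 8^2)/1 = 2/1 = 2: (m_3, d_3) = (m_1, d_1) = (8, 2), so from here the quotients repeat a_1, a_2; the period length is 2.
Hence the expansion of sqrt(66) is a_0 = 8 followed by the repeating block 8, 16 (period 2).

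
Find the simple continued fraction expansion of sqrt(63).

Write x_i = (sqrt(63) + m_i)/d_i with (m_0, d_0) = (0, 1). a_0 = floor(sqrt(63)) = 7, since 7^2 = 49 <= 63 < 64 = 8^2.
Iterate m_{i+1} = d_i*a_i - m_i, d_{i+1} = (63 - m_{i+1}^2)/d_i, a_{i+1} = floor((a_0 + m_{i+1})/d_{i+1}):
  m_1 = 1*7 - 0 = 7, d_1 = (63 - 7^2)/1 = 14/1 = 14, a_1 = floor((7 + 7)/14) = 1.
  m_2 = 14*1 - 7 = 7, d_2 = (63 - 7^2)/14 = 14/14 = 1, a_2 = floor((7 + 7)/1) = 14.
  m_3 = 1*14 - 7 = 7, d_3 = (63 - 7^2)/1 = 14/1 = 14: (m_3, d_3) = (m_1, d_1) = (7, 14), so from here the quotients repeat a_1, a_2; the period length is 2.
Hence the expansion of sqrt(63) is a_0 = 7 followed by the repeating block 1, 14 (period 2).

[7; (1, 14)]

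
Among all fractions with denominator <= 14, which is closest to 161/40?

4/1

Expand x = 161/40 as a continued fraction with the Euclidean algorithm:
  161 = 4*40 + 1, so a_0 = 4.
  40 = 40*1 + 0, so a_1 = 40.
so x = [4; 40].
Convergents (p_i = a_i*p_{i-1} + p_{i-2}, q_i = a_i*q_{i-1} + q_{i-2} with p_{-2}=0, p_{-1}=1, q_{-2}=1, q_{-1}=0), until the denominator exceeds 14:
  i=0: a_0=4, p_0 = 4*1 + 0 = 4, q_0 = 4*0 + 1 = 1.
  i=1: a_1=40, p_1 = 40*4 + 1 = 161, q_1 = 40*1 + 0 = 40.
q_1 = 40 > 14, so the last convergent with denominator <= 14 is p_0/q_0 = 4/1.
The closest fraction with denominator <= 14 is either p_0/q_0 or the intermediate fraction (k*p_0 + p_{-1})/(k*q_0 + q_{-1}) with the largest k >= 1 whose denominator stays <= 14; these approach x as k grows, and every other convergent or intermediate fraction in range is farther away.
Largest k: floor((14 - q_{-1})/q_0) = floor((14 - 0)/1) = 14 (using the seeds p_{-1} = 1, q_{-1} = 0).
That gives (14*4 + 1)/(14*1 + 0) = 57/14.
Compare the errors: |x - 4/1| = |161*1 - 4*40|/(40*1) = 1/40, and |x - 57/14| = |161*14 - 57*40|/(40*14) = 26/560.
Cross-multiplying, 1*560 = 560 < 1040 = 26*40, so 1/40 is smaller: the convergent 4/1 is closer to x than 57/14.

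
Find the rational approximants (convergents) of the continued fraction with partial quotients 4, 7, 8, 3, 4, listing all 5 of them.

4/1, 29/7, 236/57, 737/178, 3184/769

Using the convergent recurrence p_i = a_i*p_{i-1} + p_{i-2}, q_i = a_i*q_{i-1} + q_{i-2} with p_{-2}=0, p_{-1}=1, q_{-2}=1, q_{-1}=0:
  i=0: a_0=4, p_0 = 4*1 + 0 = 4, q_0 = 4*0 + 1 = 1.
  i=1: a_1=7, p_1 = 7*4 + 1 = 29, q_1 = 7*1 + 0 = 7.
  i=2: a_2=8, p_2 = 8*29 + 4 = 236, q_2 = 8*7 + 1 = 57.
  i=3: a_3=3, p_3 = 3*236 + 29 = 737, q_3 = 3*57 + 7 = 178.
  i=4: a_4=4, p_4 = 4*737 + 236 = 3184, q_4 = 4*178 + 57 = 769.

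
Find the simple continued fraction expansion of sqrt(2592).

[50; (1, 10, 3, 10, 1, 100)]

Write x_i = (sqrt(2592) + m_i)/d_i with (m_0, d_0) = (0, 1). a_0 = floor(sqrt(2592)) = 50, since 50^2 = 2500 <= 2592 < 2601 = 51^2.
Iterate m_{i+1} = d_i*a_i - m_i, d_{i+1} = (2592 - m_{i+1}^2)/d_i, a_{i+1} = floor((a_0 + m_{i+1})/d_{i+1}):
  m_1 = 1*50 - 0 = 50, d_1 = (2592 - 50^2)/1 = 92/1 = 92, a_1 = floor((50 + 50)/92) = 1.
  m_2 = 92*1 - 50 = 42, d_2 = (2592 - 42^2)/92 = 828/92 = 9, a_2 = floor((50 + 42)/9) = 10.
  m_3 = 9*10 - 42 = 48, d_3 = (2592 - 48^2)/9 = 288/9 = 32, a_3 = floor((50 + 48)/32) = 3.
  m_4 = 32*3 - 48 = 48, d_4 = (2592 - 48^2)/32 = 288/32 = 9, a_4 = floor((50 + 48)/9) = 10.
  m_5 = 9*10 - 48 = 42, d_5 = (2592 - 42^2)/9 = 828/9 = 92, a_5 = floor((50 + 42)/92) = 1.
  m_6 = 92*1 - 42 = 50, d_6 = (2592 - 50^2)/92 = 92/92 = 1, a_6 = floor((50 + 50)/1) = 100.
  m_7 = 1*100 - 50 = 50, d_7 = (2592 - 50^2)/1 = 92/1 = 92: (m_7, d_7) = (m_1, d_1) = (50, 92), so from here the quotients repeat a_1, ..., a_6; the period length is 6.
Hence the expansion of sqrt(2592) is a_0 = 50 followed by the repeating block 1, 10, 3, 10, 1, 100 (period 6).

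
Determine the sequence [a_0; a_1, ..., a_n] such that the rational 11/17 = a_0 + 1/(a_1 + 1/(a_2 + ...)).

[0; 1, 1, 1, 5]

Run the Euclidean algorithm on 11 and 17; the successive quotients are the partial quotients a_0, a_1, ... (each step inverts the fractional part left over by the previous one):
  11 = 0*17 + 11, so a_0 = 0.
  17 = 1*11 + 6, so a_1 = 1.
  11 = 1*6 + 5, so a_2 = 1.
  6 = 1*5 + 1, so a_3 = 1.
  5 = 5*1 + 0, so a_4 = 5.
The remainder reaches 0 after 5 divisions, so the expansion has 5 partial quotients, read off in order.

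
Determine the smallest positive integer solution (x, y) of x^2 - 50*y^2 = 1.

First expand sqrt(50) as a continued fraction. With x_i = (sqrt(50) + m_i)/d_i and (m_0, d_0) = (0, 1): a_0 = floor(sqrt(50)) = 7, since 7^2 = 49 <= 50 < 64 = 8^2.
Iterate m_{i+1} = d_i*a_i - m_i, d_{i+1} = (50 - m_{i+1}^2)/d_i, a_{i+1} = floor((a_0 + m_{i+1})/d_{i+1}):
  m_1 = 1*7 - 0 = 7, d_1 = (50 - 7^2)/1 = 1/1 = 1, a_1 = floor((7 + 7)/1) = 14.
  m_2 = 1*14 - 7 = 7, d_2 = (50 - 7^2)/1 = 1/1 = 1: (m_2, d_2) = (m_1, d_1) = (7, 1), so from here the quotient a_1 repeats; the period length is 1.
So sqrt(50) = [7; (14)] with period length k = 1.
k is odd, so (p_{k-1}, q_{k-1}) only solves x^2 - 50y^2 = -1 and the fundamental solution of x^2 - 50y^2 = 1 is (p_{2k-1}, q_{2k-1}) = (p_1, q_1); compute convergents through index 1, running through the period twice.
Convergents (p_i = a_i*p_{i-1} + p_{i-2}, q_i = a_i*q_{i-1} + q_{i-2} with p_{-2}=0, p_{-1}=1, q_{-2}=1, q_{-1}=0):
  i=0: a_0=7, p_0 = 7*1 + 0 = 7, q_0 = 7*0 + 1 = 1.
  i=1: a_1=14, p_1 = 14*7 + 1 = 99, q_1 = 14*1 + 0 = 14.
Indeed p_0^2 - 50*q_0^2 = 49 - 50 = -1, not +1.
Check: 99^2 - 50*14^2 = 9801 - 9800 = 1, so (x, y) = (99, 14) solves the equation, and by the theorem it is the least positive solution.

(x, y) = (99, 14)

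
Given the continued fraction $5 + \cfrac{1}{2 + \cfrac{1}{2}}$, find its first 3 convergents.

5/1, 11/2, 27/5

Using the convergent recurrence p_i = a_i*p_{i-1} + p_{i-2}, q_i = a_i*q_{i-1} + q_{i-2} with p_{-2}=0, p_{-1}=1, q_{-2}=1, q_{-1}=0:
  i=0: a_0=5, p_0 = 5*1 + 0 = 5, q_0 = 5*0 + 1 = 1.
  i=1: a_1=2, p_1 = 2*5 + 1 = 11, q_1 = 2*1 + 0 = 2.
  i=2: a_2=2, p_2 = 2*11 + 5 = 27, q_2 = 2*2 + 1 = 5.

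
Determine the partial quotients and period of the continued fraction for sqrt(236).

Write x_i = (sqrt(236) + m_i)/d_i with (m_0, d_0) = (0, 1). a_0 = floor(sqrt(236)) = 15, since 15^2 = 225 <= 236 < 256 = 16^2.
Iterate m_{i+1} = d_i*a_i - m_i, d_{i+1} = (236 - m_{i+1}^2)/d_i, a_{i+1} = floor((a_0 + m_{i+1})/d_{i+1}):
  m_1 = 1*15 - 0 = 15, d_1 = (236 - 15^2)/1 = 11/1 = 11, a_1 = floor((15 + 15)/11) = 2.
  m_2 = 11*2 - 15 = 7, d_2 = (236 - 7^2)/11 = 187/11 = 17, a_2 = floor((15 + 7)/17) = 1.
  m_3 = 17*1 - 7 = 10, d_3 = (236 - 10^2)/17 = 136/17 = 8, a_3 = floor((15 + 10)/8) = 3.
  m_4 = 8*3 - 10 = 14, d_4 = (236 - 14^2)/8 = 40/8 = 5, a_4 = floor((15 + 14)/5) = 5.
  m_5 = 5*5 - 14 = 11, d_5 = (236 - 11^2)/5 = 115/5 = 23, a_5 = floor((15 + 11)/23) = 1.
  m_6 = 23*1 - 11 = 12, d_6 = (236 - 12^2)/23 = 92/23 = 4, a_6 = floor((15 + 12)/4) = 6.
  m_7 = 4*6 - 12 = 12, d_7 = (236 - 12^2)/4 = 92/4 = 23, a_7 = floor((15 + 12)/23) = 1.
  m_8 = 23*1 - 12 = 11, d_8 = (236 - 11^2)/23 = 115/23 = 5, a_8 = floor((15 + 11)/5) = 5.
  m_9 = 5*5 - 11 = 14, d_9 = (236 - 14^2)/5 = 40/5 = 8, a_9 = floor((15 + 14)/8) = 3.
  m_10 = 8*3 - 14 = 10, d_10 = (236 - 10^2)/8 = 136/8 = 17, a_10 = floor((15 + 10)/17) = 1.
  m_11 = 17*1 - 10 = 7, d_11 = (236 - 7^2)/17 = 187/17 = 11, a_11 = floor((15 + 7)/11) = 2.
  m_12 = 11*2 - 7 = 15, d_12 = (236 - 15^2)/11 = 11/11 = 1, a_12 = floor((15 + 15)/1) = 30.
  m_13 = 1*30 - 15 = 15, d_13 = (236 - 15^2)/1 = 11/1 = 11: (m_13, d_13) = (m_1, d_1) = (15, 11), so from here the quotients repeat a_1, ..., a_12; the period length is 12.
Hence the expansion of sqrt(236) is a_0 = 15 followed by the repeating block 2, 1, 3, 5, 1, 6, 1, 5, 3, 1, 2, 30 (period 12).

[15; (2, 1, 3, 5, 1, 6, 1, 5, 3, 1, 2, 30)]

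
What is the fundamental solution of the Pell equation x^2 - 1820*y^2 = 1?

First expand sqrt(1820) as a continued fraction. With x_i = (sqrt(1820) + m_i)/d_i and (m_0, d_0) = (0, 1): a_0 = floor(sqrt(1820)) = 42, since 42^2 = 1764 <= 1820 < 1849 = 43^2.
Iterate m_{i+1} = d_i*a_i - m_i, d_{i+1} = (1820 - m_{i+1}^2)/d_i, a_{i+1} = floor((a_0 + m_{i+1})/d_{i+1}):
  m_1 = 1*42 - 0 = 42, d_1 = (1820 - 42^2)/1 = 56/1 = 56, a_1 = floor((42 + 42)/56) = 1.
  m_2 = 56*1 - 42 = 14, d_2 = (1820 - 14^2)/56 = 1624/56 = 29, a_2 = floor((42 + 14)/29) = 1.
  m_3 = 29*1 - 14 = 15, d_3 = (1820 - 15^2)/29 = 1595/29 = 55, a_3 = floor((42 + 15)/55) = 1.
  m_4 = 55*1 - 15 = 40, d_4 = (1820 - 40^2)/55 = 220/55 = 4, a_4 = floor((42 + 40)/4) = 20.
  m_5 = 4*20 - 40 = 40, d_5 = (1820 - 40^2)/4 = 220/4 = 55, a_5 = floor((42 + 40)/55) = 1.
  m_6 = 55*1 - 40 = 15, d_6 = (1820 - 15^2)/55 = 1595/55 = 29, a_6 = floor((42 + 15)/29) = 1.
  m_7 = 29*1 - 15 = 14, d_7 = (1820 - 14^2)/29 = 1624/29 = 56, a_7 = floor((42 + 14)/56) = 1.
  m_8 = 56*1 - 14 = 42, d_8 = (1820 - 42^2)/56 = 56/56 = 1, a_8 = floor((42 + 42)/1) = 84.
  m_9 = 1*84 - 42 = 42, d_9 = (1820 - 42^2)/1 = 56/1 = 56: (m_9, d_9) = (m_1, d_1) = (42, 56), so from here the quotients repeat a_1, ..., a_8; the period length is 8.
So sqrt(1820) = [42; (1, 1, 1, 20, 1, 1, 1, 84)] with period length k = 8.
k is even, so the fundamental solution of x^2 - 1820y^2 = 1 is (p_{k-1}, q_{k-1}) = (p_7, q_7); compute convergents through index 7.
Convergents (p_i = a_i*p_{i-1} + p_{i-2}, q_i = a_i*q_{i-1} + q_{i-2} with p_{-2}=0, p_{-1}=1, q_{-2}=1, q_{-1}=0):
  i=0: a_0=42, p_0 = 42*1 + 0 = 42, q_0 = 42*0 + 1 = 1.
  i=1: a_1=1, p_1 = 1*42 + 1 = 43, q_1 = 1*1 + 0 = 1.
  i=2: a_2=1, p_2 = 1*43 + 42 = 85, q_2 = 1*1 + 1 = 2.
  i=3: a_3=1, p_3 = 1*85 + 43 = 128, q_3 = 1*2 + 1 = 3.
  i=4: a_4=20, p_4 = 20*128 + 85 = 2645, q_4 = 20*3 + 2 = 62.
  i=5: a_5=1, p_5 = 1*2645 + 128 = 2773, q_5 = 1*62 + 3 = 65.
  i=6: a_6=1, p_6 = 1*2773 + 2645 = 5418, q_6 = 1*65 + 62 = 127.
  i=7: a_7=1, p_7 = 1*5418 + 2773 = 8191, q_7 = 1*127 + 65 = 192.
Check: 8191^2 - 1820*192^2 = 67092481 - 67092480 = 1, so (x, y) = (8191, 192) solves the equation, and by the theorem it is the least positive solution.

(x, y) = (8191, 192)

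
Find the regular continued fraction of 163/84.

Run the Euclidean algorithm on 163 and 84; the successive quotients are the partial quotients a_0, a_1, ... (each step inverts the fractional part left over by the previous one):
  163 = 1*84 + 79, so a_0 = 1.
  84 = 1*79 + 5, so a_1 = 1.
  79 = 15*5 + 4, so a_2 = 15.
  5 = 1*4 + 1, so a_3 = 1.
  4 = 4*1 + 0, so a_4 = 4.
The remainder reaches 0 after 5 divisions, so the expansion has 5 partial quotients, read off in order.

[1; 1, 15, 1, 4]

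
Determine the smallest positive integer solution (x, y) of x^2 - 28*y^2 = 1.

First expand sqrt(28) as a continued fraction. With x_i = (sqrt(28) + m_i)/d_i and (m_0, d_0) = (0, 1): a_0 = floor(sqrt(28)) = 5, since 5^2 = 25 <= 28 < 36 = 6^2.
Iterate m_{i+1} = d_i*a_i - m_i, d_{i+1} = (28 - m_{i+1}^2)/d_i, a_{i+1} = floor((a_0 + m_{i+1})/d_{i+1}):
  m_1 = 1*5 - 0 = 5, d_1 = (28 - 5^2)/1 = 3/1 = 3, a_1 = floor((5 + 5)/3) = 3.
  m_2 = 3*3 - 5 = 4, d_2 = (28 - 4^2)/3 = 12/3 = 4, a_2 = floor((5 + 4)/4) = 2.
  m_3 = 4*2 - 4 = 4, d_3 = (28 - 4^2)/4 = 12/4 = 3, a_3 = floor((5 + 4)/3) = 3.
  m_4 = 3*3 - 4 = 5, d_4 = (28 - 5^2)/3 = 3/3 = 1, a_4 = floor((5 + 5)/1) = 10.
  m_5 = 1*10 - 5 = 5, d_5 = (28 - 5^2)/1 = 3/1 = 3: (m_5, d_5) = (m_1, d_1) = (5, 3), so from here the quotients repeat a_1, ..., a_4; the period length is 4.
So sqrt(28) = [5; (3, 2, 3, 10)] with period length k = 4.
k is even, so the fundamental solution of x^2 - 28y^2 = 1 is (p_{k-1}, q_{k-1}) = (p_3, q_3); compute convergents through index 3.
Convergents (p_i = a_i*p_{i-1} + p_{i-2}, q_i = a_i*q_{i-1} + q_{i-2} with p_{-2}=0, p_{-1}=1, q_{-2}=1, q_{-1}=0):
  i=0: a_0=5, p_0 = 5*1 + 0 = 5, q_0 = 5*0 + 1 = 1.
  i=1: a_1=3, p_1 = 3*5 + 1 = 16, q_1 = 3*1 + 0 = 3.
  i=2: a_2=2, p_2 = 2*16 + 5 = 37, q_2 = 2*3 + 1 = 7.
  i=3: a_3=3, p_3 = 3*37 + 16 = 127, q_3 = 3*7 + 3 = 24.
Check: 127^2 - 28*24^2 = 16129 - 16128 = 1, so (x, y) = (127, 24) solves the equation, and by the theorem it is the least positive solution.

(x, y) = (127, 24)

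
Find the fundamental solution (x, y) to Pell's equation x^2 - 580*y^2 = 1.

First expand sqrt(580) as a continued fraction. With x_i = (sqrt(580) + m_i)/d_i and (m_0, d_0) = (0, 1): a_0 = floor(sqrt(580)) = 24, since 24^2 = 576 <= 580 < 625 = 25^2.
Iterate m_{i+1} = d_i*a_i - m_i, d_{i+1} = (580 - m_{i+1}^2)/d_i, a_{i+1} = floor((a_0 + m_{i+1})/d_{i+1}):
  m_1 = 1*24 - 0 = 24, d_1 = (580 - 24^2)/1 = 4/1 = 4, a_1 = floor((24 + 24)/4) = 12.
  m_2 = 4*12 - 24 = 24, d_2 = (580 - 24^2)/4 = 4/4 = 1, a_2 = floor((24 + 24)/1) = 48.
  m_3 = 1*48 - 24 = 24, d_3 = (580 - 24^2)/1 = 4/1 = 4: (m_3, d_3) = (m_1, d_1) = (24, 4), so from here the quotients repeat a_1, a_2; the period length is 2.
So sqrt(580) = [24; (12, 48)] with period length k = 2.
k is even, so the fundamental solution of x^2 - 580y^2 = 1 is (p_{k-1}, q_{k-1}) = (p_1, q_1); compute convergents through index 1.
Convergents (p_i = a_i*p_{i-1} + p_{i-2}, q_i = a_i*q_{i-1} + q_{i-2} with p_{-2}=0, p_{-1}=1, q_{-2}=1, q_{-1}=0):
  i=0: a_0=24, p_0 = 24*1 + 0 = 24, q_0 = 24*0 + 1 = 1.
  i=1: a_1=12, p_1 = 12*24 + 1 = 289, q_1 = 12*1 + 0 = 12.
Check: 289^2 - 580*12^2 = 83521 - 83520 = 1, so (x, y) = (289, 12) solves the equation, and by the theorem it is the least positive solution.

(x, y) = (289, 12)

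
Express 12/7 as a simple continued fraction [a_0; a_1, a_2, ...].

Run the Euclidean algorithm on 12 and 7; the successive quotients are the partial quotients a_0, a_1, ... (each step inverts the fractional part left over by the previous one):
  12 = 1*7 + 5, so a_0 = 1.
  7 = 1*5 + 2, so a_1 = 1.
  5 = 2*2 + 1, so a_2 = 2.
  2 = 2*1 + 0, so a_3 = 2.
The remainder reaches 0 after 4 divisions, so the expansion has 4 partial quotients, read off in order.

[1; 1, 2, 2]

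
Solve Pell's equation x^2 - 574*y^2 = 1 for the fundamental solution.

First expand sqrt(574) as a continued fraction. With x_i = (sqrt(574) + m_i)/d_i and (m_0, d_0) = (0, 1): a_0 = floor(sqrt(574)) = 23, since 23^2 = 529 <= 574 < 576 = 24^2.
Iterate m_{i+1} = d_i*a_i - m_i, d_{i+1} = (574 - m_{i+1}^2)/d_i, a_{i+1} = floor((a_0 + m_{i+1})/d_{i+1}):
  m_1 = 1*23 - 0 = 23, d_1 = (574 - 23^2)/1 = 45/1 = 45, a_1 = floor((23 + 23)/45) = 1.
  m_2 = 45*1 - 23 = 22, d_2 = (574 - 22^2)/45 = 90/45 = 2, a_2 = floor((23 + 22)/2) = 22.
  m_3 = 2*22 - 22 = 22, d_3 = (574 - 22^2)/2 = 90/2 = 45, a_3 = floor((23 + 22)/45) = 1.
  m_4 = 45*1 - 22 = 23, d_4 = (574 - 23^2)/45 = 45/45 = 1, a_4 = floor((23 + 23)/1) = 46.
  m_5 = 1*46 - 23 = 23, d_5 = (574 - 23^2)/1 = 45/1 = 45: (m_5, d_5) = (m_1, d_1) = (23, 45), so from here the quotients repeat a_1, ..., a_4; the period length is 4.
So sqrt(574) = [23; (1, 22, 1, 46)] with period length k = 4.
k is even, so the fundamental solution of x^2 - 574y^2 = 1 is (p_{k-1}, q_{k-1}) = (p_3, q_3); compute convergents through index 3.
Convergents (p_i = a_i*p_{i-1} + p_{i-2}, q_i = a_i*q_{i-1} + q_{i-2} with p_{-2}=0, p_{-1}=1, q_{-2}=1, q_{-1}=0):
  i=0: a_0=23, p_0 = 23*1 + 0 = 23, q_0 = 23*0 + 1 = 1.
  i=1: a_1=1, p_1 = 1*23 + 1 = 24, q_1 = 1*1 + 0 = 1.
  i=2: a_2=22, p_2 = 22*24 + 23 = 551, q_2 = 22*1 + 1 = 23.
  i=3: a_3=1, p_3 = 1*551 + 24 = 575, q_3 = 1*23 + 1 = 24.
Check: 575^2 - 574*24^2 = 330625 - 330624 = 1, so (x, y) = (575, 24) solves the equation, and by the theorem it is the least positive solution.

(x, y) = (575, 24)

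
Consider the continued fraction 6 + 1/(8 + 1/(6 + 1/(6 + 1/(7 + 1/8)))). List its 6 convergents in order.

6/1, 49/8, 300/49, 1849/302, 13243/2163, 107793/17606

Using the convergent recurrence p_i = a_i*p_{i-1} + p_{i-2}, q_i = a_i*q_{i-1} + q_{i-2} with p_{-2}=0, p_{-1}=1, q_{-2}=1, q_{-1}=0:
  i=0: a_0=6, p_0 = 6*1 + 0 = 6, q_0 = 6*0 + 1 = 1.
  i=1: a_1=8, p_1 = 8*6 + 1 = 49, q_1 = 8*1 + 0 = 8.
  i=2: a_2=6, p_2 = 6*49 + 6 = 300, q_2 = 6*8 + 1 = 49.
  i=3: a_3=6, p_3 = 6*300 + 49 = 1849, q_3 = 6*49 + 8 = 302.
  i=4: a_4=7, p_4 = 7*1849 + 300 = 13243, q_4 = 7*302 + 49 = 2163.
  i=5: a_5=8, p_5 = 8*13243 + 1849 = 107793, q_5 = 8*2163 + 302 = 17606.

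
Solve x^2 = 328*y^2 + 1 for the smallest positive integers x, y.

First expand sqrt(328) as a continued fraction. With x_i = (sqrt(328) + m_i)/d_i and (m_0, d_0) = (0, 1): a_0 = floor(sqrt(328)) = 18, since 18^2 = 324 <= 328 < 361 = 19^2.
Iterate m_{i+1} = d_i*a_i - m_i, d_{i+1} = (328 - m_{i+1}^2)/d_i, a_{i+1} = floor((a_0 + m_{i+1})/d_{i+1}):
  m_1 = 1*18 - 0 = 18, d_1 = (328 - 18^2)/1 = 4/1 = 4, a_1 = floor((18 + 18)/4) = 9.
  m_2 = 4*9 - 18 = 18, d_2 = (328 - 18^2)/4 = 4/4 = 1, a_2 = floor((18 + 18)/1) = 36.
  m_3 = 1*36 - 18 = 18, d_3 = (328 - 18^2)/1 = 4/1 = 4: (m_3, d_3) = (m_1, d_1) = (18, 4), so from here the quotients repeat a_1, a_2; the period length is 2.
So sqrt(328) = [18; (9, 36)] with period length k = 2.
k is even, so the fundamental solution of x^2 - 328y^2 = 1 is (p_{k-1}, q_{k-1}) = (p_1, q_1); compute convergents through index 1.
Convergents (p_i = a_i*p_{i-1} + p_{i-2}, q_i = a_i*q_{i-1} + q_{i-2} with p_{-2}=0, p_{-1}=1, q_{-2}=1, q_{-1}=0):
  i=0: a_0=18, p_0 = 18*1 + 0 = 18, q_0 = 18*0 + 1 = 1.
  i=1: a_1=9, p_1 = 9*18 + 1 = 163, q_1 = 9*1 + 0 = 9.
Check: 163^2 - 328*9^2 = 26569 - 26568 = 1, so (x, y) = (163, 9) solves the equation, and by the theorem it is the least positive solution.

(x, y) = (163, 9)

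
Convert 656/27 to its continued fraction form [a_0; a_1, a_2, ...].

Run the Euclidean algorithm on 656 and 27; the successive quotients are the partial quotients a_0, a_1, ... (each step inverts the fractional part left over by the previous one):
  656 = 24*27 + 8, so a_0 = 24.
  27 = 3*8 + 3, so a_1 = 3.
  8 = 2*3 + 2, so a_2 = 2.
  3 = 1*2 + 1, so a_3 = 1.
  2 = 2*1 + 0, so a_4 = 2.
The remainder reaches 0 after 5 divisions, so the expansion has 5 partial quotients, read off in order.

[24; 3, 2, 1, 2]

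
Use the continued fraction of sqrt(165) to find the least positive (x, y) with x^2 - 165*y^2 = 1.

First expand sqrt(165) as a continued fraction. With x_i = (sqrt(165) + m_i)/d_i and (m_0, d_0) = (0, 1): a_0 = floor(sqrt(165)) = 12, since 12^2 = 144 <= 165 < 169 = 13^2.
Iterate m_{i+1} = d_i*a_i - m_i, d_{i+1} = (165 - m_{i+1}^2)/d_i, a_{i+1} = floor((a_0 + m_{i+1})/d_{i+1}):
  m_1 = 1*12 - 0 = 12, d_1 = (165 - 12^2)/1 = 21/1 = 21, a_1 = floor((12 + 12)/21) = 1.
  m_2 = 21*1 - 12 = 9, d_2 = (165 - 9^2)/21 = 84/21 = 4, a_2 = floor((12 + 9)/4) = 5.
  m_3 = 4*5 - 9 = 11, d_3 = (165 - 11^2)/4 = 44/4 = 11, a_3 = floor((12 + 11)/11) = 2.
  m_4 = 11*2 - 11 = 11, d_4 = (165 - 11^2)/11 = 44/11 = 4, a_4 = floor((12 + 11)/4) = 5.
  m_5 = 4*5 - 11 = 9, d_5 = (165 - 9^2)/4 = 84/4 = 21, a_5 = floor((12 + 9)/21) = 1.
  m_6 = 21*1 - 9 = 12, d_6 = (165 - 12^2)/21 = 21/21 = 1, a_6 = floor((12 + 12)/1) = 24.
  m_7 = 1*24 - 12 = 12, d_7 = (165 - 12^2)/1 = 21/1 = 21: (m_7, d_7) = (m_1, d_1) = (12, 21), so from here the quotients repeat a_1, ..., a_6; the period length is 6.
So sqrt(165) = [12; (1, 5, 2, 5, 1, 24)] with period length k = 6.
k is even, so the fundamental solution of x^2 - 165y^2 = 1 is (p_{k-1}, q_{k-1}) = (p_5, q_5); compute convergents through index 5.
Convergents (p_i = a_i*p_{i-1} + p_{i-2}, q_i = a_i*q_{i-1} + q_{i-2} with p_{-2}=0, p_{-1}=1, q_{-2}=1, q_{-1}=0):
  i=0: a_0=12, p_0 = 12*1 + 0 = 12, q_0 = 12*0 + 1 = 1.
  i=1: a_1=1, p_1 = 1*12 + 1 = 13, q_1 = 1*1 + 0 = 1.
  i=2: a_2=5, p_2 = 5*13 + 12 = 77, q_2 = 5*1 + 1 = 6.
  i=3: a_3=2, p_3 = 2*77 + 13 = 167, q_3 = 2*6 + 1 = 13.
  i=4: a_4=5, p_4 = 5*167 + 77 = 912, q_4 = 5*13 + 6 = 71.
  i=5: a_5=1, p_5 = 1*912 + 167 = 1079, q_5 = 1*71 + 13 = 84.
Check: 1079^2 - 165*84^2 = 1164241 - 1164240 = 1, so (x, y) = (1079, 84) solves the equation, and by the theorem it is the least positive solution.

(x, y) = (1079, 84)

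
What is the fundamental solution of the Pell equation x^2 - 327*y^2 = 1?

(x, y) = (217, 12)

First expand sqrt(327) as a continued fraction. With x_i = (sqrt(327) + m_i)/d_i and (m_0, d_0) = (0, 1): a_0 = floor(sqrt(327)) = 18, since 18^2 = 324 <= 327 < 361 = 19^2.
Iterate m_{i+1} = d_i*a_i - m_i, d_{i+1} = (327 - m_{i+1}^2)/d_i, a_{i+1} = floor((a_0 + m_{i+1})/d_{i+1}):
  m_1 = 1*18 - 0 = 18, d_1 = (327 - 18^2)/1 = 3/1 = 3, a_1 = floor((18 + 18)/3) = 12.
  m_2 = 3*12 - 18 = 18, d_2 = (327 - 18^2)/3 = 3/3 = 1, a_2 = floor((18 + 18)/1) = 36.
  m_3 = 1*36 - 18 = 18, d_3 = (327 - 18^2)/1 = 3/1 = 3: (m_3, d_3) = (m_1, d_1) = (18, 3), so from here the quotients repeat a_1, a_2; the period length is 2.
So sqrt(327) = [18; (12, 36)] with period length k = 2.
k is even, so the fundamental solution of x^2 - 327y^2 = 1 is (p_{k-1}, q_{k-1}) = (p_1, q_1); compute convergents through index 1.
Convergents (p_i = a_i*p_{i-1} + p_{i-2}, q_i = a_i*q_{i-1} + q_{i-2} with p_{-2}=0, p_{-1}=1, q_{-2}=1, q_{-1}=0):
  i=0: a_0=18, p_0 = 18*1 + 0 = 18, q_0 = 18*0 + 1 = 1.
  i=1: a_1=12, p_1 = 12*18 + 1 = 217, q_1 = 12*1 + 0 = 12.
Check: 217^2 - 327*12^2 = 47089 - 47088 = 1, so (x, y) = (217, 12) solves the equation, and by the theorem it is the least positive solution.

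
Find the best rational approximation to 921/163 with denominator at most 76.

113/20

Expand x = 921/163 as a continued fraction with the Euclidean algorithm:
  921 = 5*163 + 106, so a_0 = 5.
  163 = 1*106 + 57, so a_1 = 1.
  106 = 1*57 + 49, so a_2 = 1.
  57 = 1*49 + 8, so a_3 = 1.
  49 = 6*8 + 1, so a_4 = 6.
  8 = 8*1 + 0, so a_5 = 8.
so x = [5; 1, 1, 1, 6, 8].
Convergents (p_i = a_i*p_{i-1} + p_{i-2}, q_i = a_i*q_{i-1} + q_{i-2} with p_{-2}=0, p_{-1}=1, q_{-2}=1, q_{-1}=0), until the denominator exceeds 76:
  i=0: a_0=5, p_0 = 5*1 + 0 = 5, q_0 = 5*0 + 1 = 1.
  i=1: a_1=1, p_1 = 1*5 + 1 = 6, q_1 = 1*1 + 0 = 1.
  i=2: a_2=1, p_2 = 1*6 + 5 = 11, q_2 = 1*1 + 1 = 2.
  i=3: a_3=1, p_3 = 1*11 + 6 = 17, q_3 = 1*2 + 1 = 3.
  i=4: a_4=6, p_4 = 6*17 + 11 = 113, q_4 = 6*3 + 2 = 20.
  i=5: a_5=8, p_5 = 8*113 + 17 = 921, q_5 = 8*20 + 3 = 163.
q_5 = 163 > 76, so the last convergent with denominator <= 76 is p_4/q_4 = 113/20.
The closest fraction with denominator <= 76 is either p_4/q_4 or the intermediate fraction (k*p_4 + p_3)/(k*q_4 + q_3) with the largest k >= 1 whose denominator stays <= 76; these approach x as k grows, and every other convergent or intermediate fraction in range is farther away.
Largest k: floor((76 - q_3)/q_4) = floor((76 - 3)/20) = 3.
That gives (3*113 + 17)/(3*20 + 3) = 356/63.
Compare the errors: |x - 113/20| = |921*20 - 113*163|/(163*20) = 1/3260, and |x - 356/63| = |921*63 - 356*163|/(163*63) = 5/10269.
Cross-multiplying, 1*10269 = 10269 < 16300 = 5*3260, so 1/3260 is smaller: the convergent 113/20 is closer to x than 356/63.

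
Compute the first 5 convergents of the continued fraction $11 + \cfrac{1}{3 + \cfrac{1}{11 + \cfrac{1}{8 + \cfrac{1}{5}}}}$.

Using the convergent recurrence p_i = a_i*p_{i-1} + p_{i-2}, q_i = a_i*q_{i-1} + q_{i-2} with p_{-2}=0, p_{-1}=1, q_{-2}=1, q_{-1}=0:
  i=0: a_0=11, p_0 = 11*1 + 0 = 11, q_0 = 11*0 + 1 = 1.
  i=1: a_1=3, p_1 = 3*11 + 1 = 34, q_1 = 3*1 + 0 = 3.
  i=2: a_2=11, p_2 = 11*34 + 11 = 385, q_2 = 11*3 + 1 = 34.
  i=3: a_3=8, p_3 = 8*385 + 34 = 3114, q_3 = 8*34 + 3 = 275.
  i=4: a_4=5, p_4 = 5*3114 + 385 = 15955, q_4 = 5*275 + 34 = 1409.

11/1, 34/3, 385/34, 3114/275, 15955/1409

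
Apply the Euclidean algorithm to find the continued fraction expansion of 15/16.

Run the Euclidean algorithm on 15 and 16; the successive quotients are the partial quotients a_0, a_1, ... (each step inverts the fractional part left over by the previous one):
  15 = 0*16 + 15, so a_0 = 0.
  16 = 1*15 + 1, so a_1 = 1.
  15 = 15*1 + 0, so a_2 = 15.
The remainder reaches 0 after 3 divisions, so the expansion has 3 partial quotients, read off in order.

[0; 1, 15]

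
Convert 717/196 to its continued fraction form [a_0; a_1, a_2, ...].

Run the Euclidean algorithm on 717 and 196; the successive quotients are the partial quotients a_0, a_1, ... (each step inverts the fractional part left over by the previous one):
  717 = 3*196 + 129, so a_0 = 3.
  196 = 1*129 + 67, so a_1 = 1.
  129 = 1*67 + 62, so a_2 = 1.
  67 = 1*62 + 5, so a_3 = 1.
  62 = 12*5 + 2, so a_4 = 12.
  5 = 2*2 + 1, so a_5 = 2.
  2 = 2*1 + 0, so a_6 = 2.
The remainder reaches 0 after 7 divisions, so the expansion has 7 partial quotients, read off in order.

[3; 1, 1, 1, 12, 2, 2]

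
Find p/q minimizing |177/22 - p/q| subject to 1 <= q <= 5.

Expand x = 177/22 as a continued fraction with the Euclidean algorithm:
  177 = 8*22 + 1, so a_0 = 8.
  22 = 22*1 + 0, so a_1 = 22.
so x = [8; 22].
Convergents (p_i = a_i*p_{i-1} + p_{i-2}, q_i = a_i*q_{i-1} + q_{i-2} with p_{-2}=0, p_{-1}=1, q_{-2}=1, q_{-1}=0), until the denominator exceeds 5:
  i=0: a_0=8, p_0 = 8*1 + 0 = 8, q_0 = 8*0 + 1 = 1.
  i=1: a_1=22, p_1 = 22*8 + 1 = 177, q_1 = 22*1 + 0 = 22.
q_1 = 22 > 5, so the last convergent with denominator <= 5 is p_0/q_0 = 8/1.
The closest fraction with denominator <= 5 is either p_0/q_0 or the intermediate fraction (k*p_0 + p_{-1})/(k*q_0 + q_{-1}) with the largest k >= 1 whose denominator stays <= 5; these approach x as k grows, and every other convergent or intermediate fraction in range is farther away.
Largest k: floor((5 - q_{-1})/q_0) = floor((5 - 0)/1) = 5 (using the seeds p_{-1} = 1, q_{-1} = 0).
That gives (5*8 + 1)/(5*1 + 0) = 41/5.
Compare the errors: |x - 8/1| = |177*1 - 8*22|/(22*1) = 1/22, and |x - 41/5| = |177*5 - 41*22|/(22*5) = 17/110.
Cross-multiplying, 1*110 = 110 < 374 = 17*22, so 1/22 is smaller: the convergent 8/1 is closer to x than 41/5.

8/1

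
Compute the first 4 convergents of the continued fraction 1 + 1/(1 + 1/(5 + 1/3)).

1/1, 2/1, 11/6, 35/19

Using the convergent recurrence p_i = a_i*p_{i-1} + p_{i-2}, q_i = a_i*q_{i-1} + q_{i-2} with p_{-2}=0, p_{-1}=1, q_{-2}=1, q_{-1}=0:
  i=0: a_0=1, p_0 = 1*1 + 0 = 1, q_0 = 1*0 + 1 = 1.
  i=1: a_1=1, p_1 = 1*1 + 1 = 2, q_1 = 1*1 + 0 = 1.
  i=2: a_2=5, p_2 = 5*2 + 1 = 11, q_2 = 5*1 + 1 = 6.
  i=3: a_3=3, p_3 = 3*11 + 2 = 35, q_3 = 3*6 + 1 = 19.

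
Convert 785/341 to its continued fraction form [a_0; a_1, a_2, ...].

[2; 3, 3, 4, 1, 1, 3]

Run the Euclidean algorithm on 785 and 341; the successive quotients are the partial quotients a_0, a_1, ... (each step inverts the fractional part left over by the previous one):
  785 = 2*341 + 103, so a_0 = 2.
  341 = 3*103 + 32, so a_1 = 3.
  103 = 3*32 + 7, so a_2 = 3.
  32 = 4*7 + 4, so a_3 = 4.
  7 = 1*4 + 3, so a_4 = 1.
  4 = 1*3 + 1, so a_5 = 1.
  3 = 3*1 + 0, so a_6 = 3.
The remainder reaches 0 after 7 divisions, so the expansion has 7 partial quotients, read off in order.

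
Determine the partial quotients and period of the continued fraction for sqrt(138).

Write x_i = (sqrt(138) + m_i)/d_i with (m_0, d_0) = (0, 1). a_0 = floor(sqrt(138)) = 11, since 11^2 = 121 <= 138 < 144 = 12^2.
Iterate m_{i+1} = d_i*a_i - m_i, d_{i+1} = (138 - m_{i+1}^2)/d_i, a_{i+1} = floor((a_0 + m_{i+1})/d_{i+1}):
  m_1 = 1*11 - 0 = 11, d_1 = (138 - 11^2)/1 = 17/1 = 17, a_1 = floor((11 + 11)/17) = 1.
  m_2 = 17*1 - 11 = 6, d_2 = (138 - 6^2)/17 = 102/17 = 6, a_2 = floor((11 + 6)/6) = 2.
  m_3 = 6*2 - 6 = 6, d_3 = (138 - 6^2)/6 = 102/6 = 17, a_3 = floor((11 + 6)/17) = 1.
  m_4 = 17*1 - 6 = 11, d_4 = (138 - 11^2)/17 = 17/17 = 1, a_4 = floor((11 + 11)/1) = 22.
  m_5 = 1*22 - 11 = 11, d_5 = (138 - 11^2)/1 = 17/1 = 17: (m_5, d_5) = (m_1, d_1) = (11, 17), so from here the quotients repeat a_1, ..., a_4; the period length is 4.
Hence the expansion of sqrt(138) is a_0 = 11 followed by the repeating block 1, 2, 1, 22 (period 4).

[11; (1, 2, 1, 22)]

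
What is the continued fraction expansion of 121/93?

[1; 3, 3, 9]

Run the Euclidean algorithm on 121 and 93; the successive quotients are the partial quotients a_0, a_1, ... (each step inverts the fractional part left over by the previous one):
  121 = 1*93 + 28, so a_0 = 1.
  93 = 3*28 + 9, so a_1 = 3.
  28 = 3*9 + 1, so a_2 = 3.
  9 = 9*1 + 0, so a_3 = 9.
The remainder reaches 0 after 4 divisions, so the expansion has 4 partial quotients, read off in order.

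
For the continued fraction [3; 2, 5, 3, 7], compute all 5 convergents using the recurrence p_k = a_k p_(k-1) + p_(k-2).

3/1, 7/2, 38/11, 121/35, 885/256

Using the convergent recurrence p_i = a_i*p_{i-1} + p_{i-2}, q_i = a_i*q_{i-1} + q_{i-2} with p_{-2}=0, p_{-1}=1, q_{-2}=1, q_{-1}=0:
  i=0: a_0=3, p_0 = 3*1 + 0 = 3, q_0 = 3*0 + 1 = 1.
  i=1: a_1=2, p_1 = 2*3 + 1 = 7, q_1 = 2*1 + 0 = 2.
  i=2: a_2=5, p_2 = 5*7 + 3 = 38, q_2 = 5*2 + 1 = 11.
  i=3: a_3=3, p_3 = 3*38 + 7 = 121, q_3 = 3*11 + 2 = 35.
  i=4: a_4=7, p_4 = 7*121 + 38 = 885, q_4 = 7*35 + 11 = 256.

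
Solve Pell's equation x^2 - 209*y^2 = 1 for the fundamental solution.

(x, y) = (46551, 3220)

First expand sqrt(209) as a continued fraction. With x_i = (sqrt(209) + m_i)/d_i and (m_0, d_0) = (0, 1): a_0 = floor(sqrt(209)) = 14, since 14^2 = 196 <= 209 < 225 = 15^2.
Iterate m_{i+1} = d_i*a_i - m_i, d_{i+1} = (209 - m_{i+1}^2)/d_i, a_{i+1} = floor((a_0 + m_{i+1})/d_{i+1}):
  m_1 = 1*14 - 0 = 14, d_1 = (209 - 14^2)/1 = 13/1 = 13, a_1 = floor((14 + 14)/13) = 2.
  m_2 = 13*2 - 14 = 12, d_2 = (209 - 12^2)/13 = 65/13 = 5, a_2 = floor((14 + 12)/5) = 5.
  m_3 = 5*5 - 12 = 13, d_3 = (209 - 13^2)/5 = 40/5 = 8, a_3 = floor((14 + 13)/8) = 3.
  m_4 = 8*3 - 13 = 11, d_4 = (209 - 11^2)/8 = 88/8 = 11, a_4 = floor((14 + 11)/11) = 2.
  m_5 = 11*2 - 11 = 11, d_5 = (209 - 11^2)/11 = 88/11 = 8, a_5 = floor((14 + 11)/8) = 3.
  m_6 = 8*3 - 11 = 13, d_6 = (209 - 13^2)/8 = 40/8 = 5, a_6 = floor((14 + 13)/5) = 5.
  m_7 = 5*5 - 13 = 12, d_7 = (209 - 12^2)/5 = 65/5 = 13, a_7 = floor((14 + 12)/13) = 2.
  m_8 = 13*2 - 12 = 14, d_8 = (209 - 14^2)/13 = 13/13 = 1, a_8 = floor((14 + 14)/1) = 28.
  m_9 = 1*28 - 14 = 14, d_9 = (209 - 14^2)/1 = 13/1 = 13: (m_9, d_9) = (m_1, d_1) = (14, 13), so from here the quotients repeat a_1, ..., a_8; the period length is 8.
So sqrt(209) = [14; (2, 5, 3, 2, 3, 5, 2, 28)] with period length k = 8.
k is even, so the fundamental solution of x^2 - 209y^2 = 1 is (p_{k-1}, q_{k-1}) = (p_7, q_7); compute convergents through index 7.
Convergents (p_i = a_i*p_{i-1} + p_{i-2}, q_i = a_i*q_{i-1} + q_{i-2} with p_{-2}=0, p_{-1}=1, q_{-2}=1, q_{-1}=0):
  i=0: a_0=14, p_0 = 14*1 + 0 = 14, q_0 = 14*0 + 1 = 1.
  i=1: a_1=2, p_1 = 2*14 + 1 = 29, q_1 = 2*1 + 0 = 2.
  i=2: a_2=5, p_2 = 5*29 + 14 = 159, q_2 = 5*2 + 1 = 11.
  i=3: a_3=3, p_3 = 3*159 + 29 = 506, q_3 = 3*11 + 2 = 35.
  i=4: a_4=2, p_4 = 2*506 + 159 = 1171, q_4 = 2*35 + 11 = 81.
  i=5: a_5=3, p_5 = 3*1171 + 506 = 4019, q_5 = 3*81 + 35 = 278.
  i=6: a_6=5, p_6 = 5*4019 + 1171 = 21266, q_6 = 5*278 + 81 = 1471.
  i=7: a_7=2, p_7 = 2*21266 + 4019 = 46551, q_7 = 2*1471 + 278 = 3220.
Check: 46551^2 - 209*3220^2 = 2166995601 - 2166995600 = 1, so (x, y) = (46551, 3220) solves the equation, and by the theorem it is the least positive solution.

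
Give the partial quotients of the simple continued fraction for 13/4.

Run the Euclidean algorithm on 13 and 4; the successive quotients are the partial quotients a_0, a_1, ... (each step inverts the fractional part left over by the previous one):
  13 = 3*4 + 1, so a_0 = 3.
  4 = 4*1 + 0, so a_1 = 4.
The remainder reaches 0 after 2 divisions, so the expansion has 2 partial quotients, read off in order.

[3; 4]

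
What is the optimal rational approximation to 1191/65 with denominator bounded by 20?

Expand x = 1191/65 as a continued fraction with the Euclidean algorithm:
  1191 = 18*65 + 21, so a_0 = 18.
  65 = 3*21 + 2, so a_1 = 3.
  21 = 10*2 + 1, so a_2 = 10.
  2 = 2*1 + 0, so a_3 = 2.
so x = [18; 3, 10, 2].
Convergents (p_i = a_i*p_{i-1} + p_{i-2}, q_i = a_i*q_{i-1} + q_{i-2} with p_{-2}=0, p_{-1}=1, q_{-2}=1, q_{-1}=0), until the denominator exceeds 20:
  i=0: a_0=18, p_0 = 18*1 + 0 = 18, q_0 = 18*0 + 1 = 1.
  i=1: a_1=3, p_1 = 3*18 + 1 = 55, q_1 = 3*1 + 0 = 3.
  i=2: a_2=10, p_2 = 10*55 + 18 = 568, q_2 = 10*3 + 1 = 31.
q_2 = 31 > 20, so the last convergent with denominator <= 20 is p_1/q_1 = 55/3.
The closest fraction with denominator <= 20 is either p_1/q_1 or the intermediate fraction (k*p_1 + p_0)/(k*q_1 + q_0) with the largest k >= 1 whose denominator stays <= 20; these approach x as k grows, and every other convergent or intermediate fraction in range is farther away.
Largest k: floor((20 - q_0)/q_1) = floor((20 - 1)/3) = 6.
That gives (6*55 + 18)/(6*3 + 1) = 348/19.
Compare the errors: |x - 55/3| = |1191*3 - 55*65|/(65*3) = 2/195, and |x - 348/19| = |1191*19 - 348*65|/(65*19) = 9/1235.
Cross-multiplying, 9*195 = 1755 < 2470 = 2*1235, so 9/1235 is smaller: the intermediate fraction 348/19 is closer to x than 55/3.

348/19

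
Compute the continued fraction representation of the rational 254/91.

[2; 1, 3, 1, 3, 1, 3]

Run the Euclidean algorithm on 254 and 91; the successive quotients are the partial quotients a_0, a_1, ... (each step inverts the fractional part left over by the previous one):
  254 = 2*91 + 72, so a_0 = 2.
  91 = 1*72 + 19, so a_1 = 1.
  72 = 3*19 + 15, so a_2 = 3.
  19 = 1*15 + 4, so a_3 = 1.
  15 = 3*4 + 3, so a_4 = 3.
  4 = 1*3 + 1, so a_5 = 1.
  3 = 3*1 + 0, so a_6 = 3.
The remainder reaches 0 after 7 divisions, so the expansion has 7 partial quotients, read off in order.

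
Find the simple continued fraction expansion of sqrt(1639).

[40; (2, 15, 1, 2, 3, 2, 1, 15, 2, 80)]

Write x_i = (sqrt(1639) + m_i)/d_i with (m_0, d_0) = (0, 1). a_0 = floor(sqrt(1639)) = 40, since 40^2 = 1600 <= 1639 < 1681 = 41^2.
Iterate m_{i+1} = d_i*a_i - m_i, d_{i+1} = (1639 - m_{i+1}^2)/d_i, a_{i+1} = floor((a_0 + m_{i+1})/d_{i+1}):
  m_1 = 1*40 - 0 = 40, d_1 = (1639 - 40^2)/1 = 39/1 = 39, a_1 = floor((40 + 40)/39) = 2.
  m_2 = 39*2 - 40 = 38, d_2 = (1639 - 38^2)/39 = 195/39 = 5, a_2 = floor((40 + 38)/5) = 15.
  m_3 = 5*15 - 38 = 37, d_3 = (1639 - 37^2)/5 = 270/5 = 54, a_3 = floor((40 + 37)/54) = 1.
  m_4 = 54*1 - 37 = 17, d_4 = (1639 - 17^2)/54 = 1350/54 = 25, a_4 = floor((40 + 17)/25) = 2.
  m_5 = 25*2 - 17 = 33, d_5 = (1639 - 33^2)/25 = 550/25 = 22, a_5 = floor((40 + 33)/22) = 3.
  m_6 = 22*3 - 33 = 33, d_6 = (1639 - 33^2)/22 = 550/22 = 25, a_6 = floor((40 + 33)/25) = 2.
  m_7 = 25*2 - 33 = 17, d_7 = (1639 - 17^2)/25 = 1350/25 = 54, a_7 = floor((40 + 17)/54) = 1.
  m_8 = 54*1 - 17 = 37, d_8 = (1639 - 37^2)/54 = 270/54 = 5, a_8 = floor((40 + 37)/5) = 15.
  m_9 = 5*15 - 37 = 38, d_9 = (1639 - 38^2)/5 = 195/5 = 39, a_9 = floor((40 + 38)/39) = 2.
  m_10 = 39*2 - 38 = 40, d_10 = (1639 - 40^2)/39 = 39/39 = 1, a_10 = floor((40 + 40)/1) = 80.
  m_11 = 1*80 - 40 = 40, d_11 = (1639 - 40^2)/1 = 39/1 = 39: (m_11, d_11) = (m_1, d_1) = (40, 39), so from here the quotients repeat a_1, ..., a_10; the period length is 10.
Hence the expansion of sqrt(1639) is a_0 = 40 followed by the repeating block 2, 15, 1, 2, 3, 2, 1, 15, 2, 80 (period 10).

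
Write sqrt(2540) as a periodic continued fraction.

[50; (2, 1, 1, 24, 1, 1, 2, 100)]

Write x_i = (sqrt(2540) + m_i)/d_i with (m_0, d_0) = (0, 1). a_0 = floor(sqrt(2540)) = 50, since 50^2 = 2500 <= 2540 < 2601 = 51^2.
Iterate m_{i+1} = d_i*a_i - m_i, d_{i+1} = (2540 - m_{i+1}^2)/d_i, a_{i+1} = floor((a_0 + m_{i+1})/d_{i+1}):
  m_1 = 1*50 - 0 = 50, d_1 = (2540 - 50^2)/1 = 40/1 = 40, a_1 = floor((50 + 50)/40) = 2.
  m_2 = 40*2 - 50 = 30, d_2 = (2540 - 30^2)/40 = 1640/40 = 41, a_2 = floor((50 + 30)/41) = 1.
  m_3 = 41*1 - 30 = 11, d_3 = (2540 - 11^2)/41 = 2419/41 = 59, a_3 = floor((50 + 11)/59) = 1.
  m_4 = 59*1 - 11 = 48, d_4 = (2540 - 48^2)/59 = 236/59 = 4, a_4 = floor((50 + 48)/4) = 24.
  m_5 = 4*24 - 48 = 48, d_5 = (2540 - 48^2)/4 = 236/4 = 59, a_5 = floor((50 + 48)/59) = 1.
  m_6 = 59*1 - 48 = 11, d_6 = (2540 - 11^2)/59 = 2419/59 = 41, a_6 = floor((50 + 11)/41) = 1.
  m_7 = 41*1 - 11 = 30, d_7 = (2540 - 30^2)/41 = 1640/41 = 40, a_7 = floor((50 + 30)/40) = 2.
  m_8 = 40*2 - 30 = 50, d_8 = (2540 - 50^2)/40 = 40/40 = 1, a_8 = floor((50 + 50)/1) = 100.
  m_9 = 1*100 - 50 = 50, d_9 = (2540 - 50^2)/1 = 40/1 = 40: (m_9, d_9) = (m_1, d_1) = (50, 40), so from here the quotients repeat a_1, ..., a_8; the period length is 8.
Hence the expansion of sqrt(2540) is a_0 = 50 followed by the repeating block 2, 1, 1, 24, 1, 1, 2, 100 (period 8).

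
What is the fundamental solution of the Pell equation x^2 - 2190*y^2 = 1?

(x, y) = (18251, 390)

First expand sqrt(2190) as a continued fraction. With x_i = (sqrt(2190) + m_i)/d_i and (m_0, d_0) = (0, 1): a_0 = floor(sqrt(2190)) = 46, since 46^2 = 2116 <= 2190 < 2209 = 47^2.
Iterate m_{i+1} = d_i*a_i - m_i, d_{i+1} = (2190 - m_{i+1}^2)/d_i, a_{i+1} = floor((a_0 + m_{i+1})/d_{i+1}):
  m_1 = 1*46 - 0 = 46, d_1 = (2190 - 46^2)/1 = 74/1 = 74, a_1 = floor((46 + 46)/74) = 1.
  m_2 = 74*1 - 46 = 28, d_2 = (2190 - 28^2)/74 = 1406/74 = 19, a_2 = floor((46 + 28)/19) = 3.
  m_3 = 19*3 - 28 = 29, d_3 = (2190 - 29^2)/19 = 1349/19 = 71, a_3 = floor((46 + 29)/71) = 1.
  m_4 = 71*1 - 29 = 42, d_4 = (2190 - 42^2)/71 = 426/71 = 6, a_4 = floor((46 + 42)/6) = 14.
  m_5 = 6*14 - 42 = 42, d_5 = (2190 - 42^2)/6 = 426/6 = 71, a_5 = floor((46 + 42)/71) = 1.
  m_6 = 71*1 - 42 = 29, d_6 = (2190 - 29^2)/71 = 1349/71 = 19, a_6 = floor((46 + 29)/19) = 3.
  m_7 = 19*3 - 29 = 28, d_7 = (2190 - 28^2)/19 = 1406/19 = 74, a_7 = floor((46 + 28)/74) = 1.
  m_8 = 74*1 - 28 = 46, d_8 = (2190 - 46^2)/74 = 74/74 = 1, a_8 = floor((46 + 46)/1) = 92.
  m_9 = 1*92 - 46 = 46, d_9 = (2190 - 46^2)/1 = 74/1 = 74: (m_9, d_9) = (m_1, d_1) = (46, 74), so from here the quotients repeat a_1, ..., a_8; the period length is 8.
So sqrt(2190) = [46; (1, 3, 1, 14, 1, 3, 1, 92)] with period length k = 8.
k is even, so the fundamental solution of x^2 - 2190y^2 = 1 is (p_{k-1}, q_{k-1}) = (p_7, q_7); compute convergents through index 7.
Convergents (p_i = a_i*p_{i-1} + p_{i-2}, q_i = a_i*q_{i-1} + q_{i-2} with p_{-2}=0, p_{-1}=1, q_{-2}=1, q_{-1}=0):
  i=0: a_0=46, p_0 = 46*1 + 0 = 46, q_0 = 46*0 + 1 = 1.
  i=1: a_1=1, p_1 = 1*46 + 1 = 47, q_1 = 1*1 + 0 = 1.
  i=2: a_2=3, p_2 = 3*47 + 46 = 187, q_2 = 3*1 + 1 = 4.
  i=3: a_3=1, p_3 = 1*187 + 47 = 234, q_3 = 1*4 + 1 = 5.
  i=4: a_4=14, p_4 = 14*234 + 187 = 3463, q_4 = 14*5 + 4 = 74.
  i=5: a_5=1, p_5 = 1*3463 + 234 = 3697, q_5 = 1*74 + 5 = 79.
  i=6: a_6=3, p_6 = 3*3697 + 3463 = 14554, q_6 = 3*79 + 74 = 311.
  i=7: a_7=1, p_7 = 1*14554 + 3697 = 18251, q_7 = 1*311 + 79 = 390.
Check: 18251^2 - 2190*390^2 = 333099001 - 333099000 = 1, so (x, y) = (18251, 390) solves the equation, and by the theorem it is the least positive solution.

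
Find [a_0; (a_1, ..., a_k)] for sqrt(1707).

[41; (3, 6, 41, 6, 3, 82)]

Write x_i = (sqrt(1707) + m_i)/d_i with (m_0, d_0) = (0, 1). a_0 = floor(sqrt(1707)) = 41, since 41^2 = 1681 <= 1707 < 1764 = 42^2.
Iterate m_{i+1} = d_i*a_i - m_i, d_{i+1} = (1707 - m_{i+1}^2)/d_i, a_{i+1} = floor((a_0 + m_{i+1})/d_{i+1}):
  m_1 = 1*41 - 0 = 41, d_1 = (1707 - 41^2)/1 = 26/1 = 26, a_1 = floor((41 + 41)/26) = 3.
  m_2 = 26*3 - 41 = 37, d_2 = (1707 - 37^2)/26 = 338/26 = 13, a_2 = floor((41 + 37)/13) = 6.
  m_3 = 13*6 - 37 = 41, d_3 = (1707 - 41^2)/13 = 26/13 = 2, a_3 = floor((41 + 41)/2) = 41.
  m_4 = 2*41 - 41 = 41, d_4 = (1707 - 41^2)/2 = 26/2 = 13, a_4 = floor((41 + 41)/13) = 6.
  m_5 = 13*6 - 41 = 37, d_5 = (1707 - 37^2)/13 = 338/13 = 26, a_5 = floor((41 + 37)/26) = 3.
  m_6 = 26*3 - 37 = 41, d_6 = (1707 - 41^2)/26 = 26/26 = 1, a_6 = floor((41 + 41)/1) = 82.
  m_7 = 1*82 - 41 = 41, d_7 = (1707 - 41^2)/1 = 26/1 = 26: (m_7, d_7) = (m_1, d_1) = (41, 26), so from here the quotients repeat a_1, ..., a_6; the period length is 6.
Hence the expansion of sqrt(1707) is a_0 = 41 followed by the repeating block 3, 6, 41, 6, 3, 82 (period 6).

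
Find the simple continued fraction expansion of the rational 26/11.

Run the Euclidean algorithm on 26 and 11; the successive quotients are the partial quotients a_0, a_1, ... (each step inverts the fractional part left over by the previous one):
  26 = 2*11 + 4, so a_0 = 2.
  11 = 2*4 + 3, so a_1 = 2.
  4 = 1*3 + 1, so a_2 = 1.
  3 = 3*1 + 0, so a_3 = 3.
The remainder reaches 0 after 4 divisions, so the expansion has 4 partial quotients, read off in order.

[2; 2, 1, 3]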